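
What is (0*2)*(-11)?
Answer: 0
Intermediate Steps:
(0*2)*(-11) = 0*(-11) = 0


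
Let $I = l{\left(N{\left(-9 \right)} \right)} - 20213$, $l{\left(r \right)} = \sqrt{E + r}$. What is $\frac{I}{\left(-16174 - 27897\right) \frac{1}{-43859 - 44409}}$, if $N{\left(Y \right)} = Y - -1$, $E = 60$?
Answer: $- \frac{1784161084}{44071} + \frac{176536 \sqrt{13}}{44071} \approx -40469.0$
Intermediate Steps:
$N{\left(Y \right)} = 1 + Y$ ($N{\left(Y \right)} = Y + 1 = 1 + Y$)
$l{\left(r \right)} = \sqrt{60 + r}$
$I = -20213 + 2 \sqrt{13}$ ($I = \sqrt{60 + \left(1 - 9\right)} - 20213 = \sqrt{60 - 8} - 20213 = \sqrt{52} - 20213 = 2 \sqrt{13} - 20213 = -20213 + 2 \sqrt{13} \approx -20206.0$)
$\frac{I}{\left(-16174 - 27897\right) \frac{1}{-43859 - 44409}} = \frac{-20213 + 2 \sqrt{13}}{\left(-16174 - 27897\right) \frac{1}{-43859 - 44409}} = \frac{-20213 + 2 \sqrt{13}}{\left(-44071\right) \frac{1}{-88268}} = \frac{-20213 + 2 \sqrt{13}}{\left(-44071\right) \left(- \frac{1}{88268}\right)} = \frac{-20213 + 2 \sqrt{13}}{\frac{44071}{88268}} = \left(-20213 + 2 \sqrt{13}\right) \frac{88268}{44071} = - \frac{1784161084}{44071} + \frac{176536 \sqrt{13}}{44071}$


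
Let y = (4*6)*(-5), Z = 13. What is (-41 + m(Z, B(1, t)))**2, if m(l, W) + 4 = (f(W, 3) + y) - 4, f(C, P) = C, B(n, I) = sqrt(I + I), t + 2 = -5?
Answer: (169 - I*sqrt(14))**2 ≈ 28547.0 - 1264.7*I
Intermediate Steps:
t = -7 (t = -2 - 5 = -7)
B(n, I) = sqrt(2)*sqrt(I) (B(n, I) = sqrt(2*I) = sqrt(2)*sqrt(I))
y = -120 (y = 24*(-5) = -120)
m(l, W) = -128 + W (m(l, W) = -4 + ((W - 120) - 4) = -4 + ((-120 + W) - 4) = -4 + (-124 + W) = -128 + W)
(-41 + m(Z, B(1, t)))**2 = (-41 + (-128 + sqrt(2)*sqrt(-7)))**2 = (-41 + (-128 + sqrt(2)*(I*sqrt(7))))**2 = (-41 + (-128 + I*sqrt(14)))**2 = (-169 + I*sqrt(14))**2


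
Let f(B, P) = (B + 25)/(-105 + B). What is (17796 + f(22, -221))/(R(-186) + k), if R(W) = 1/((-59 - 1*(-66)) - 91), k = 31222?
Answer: 124069764/217679701 ≈ 0.56996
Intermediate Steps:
f(B, P) = (25 + B)/(-105 + B)
R(W) = -1/84 (R(W) = 1/((-59 + 66) - 91) = 1/(7 - 91) = 1/(-84) = -1/84)
(17796 + f(22, -221))/(R(-186) + k) = (17796 + (25 + 22)/(-105 + 22))/(-1/84 + 31222) = (17796 + 47/(-83))/(2622647/84) = (17796 - 1/83*47)*(84/2622647) = (17796 - 47/83)*(84/2622647) = (1477021/83)*(84/2622647) = 124069764/217679701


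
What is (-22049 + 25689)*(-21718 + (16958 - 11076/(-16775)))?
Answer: -58122008672/3355 ≈ -1.7324e+7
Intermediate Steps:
(-22049 + 25689)*(-21718 + (16958 - 11076/(-16775))) = 3640*(-21718 + (16958 - 11076*(-1/16775))) = 3640*(-21718 + (16958 + 11076/16775)) = 3640*(-21718 + 284481526/16775) = 3640*(-79837924/16775) = -58122008672/3355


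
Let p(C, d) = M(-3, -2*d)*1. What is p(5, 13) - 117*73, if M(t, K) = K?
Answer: -8567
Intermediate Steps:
p(C, d) = -2*d (p(C, d) = -2*d*1 = -2*d)
p(5, 13) - 117*73 = -2*13 - 117*73 = -26 - 8541 = -8567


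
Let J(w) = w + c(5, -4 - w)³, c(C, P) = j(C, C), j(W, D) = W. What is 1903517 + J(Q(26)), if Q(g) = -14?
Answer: 1903628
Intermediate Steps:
c(C, P) = C
J(w) = 125 + w (J(w) = w + 5³ = w + 125 = 125 + w)
1903517 + J(Q(26)) = 1903517 + (125 - 14) = 1903517 + 111 = 1903628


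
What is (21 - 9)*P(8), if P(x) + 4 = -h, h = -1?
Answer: -36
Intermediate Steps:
P(x) = -3 (P(x) = -4 - 1*(-1) = -4 + 1 = -3)
(21 - 9)*P(8) = (21 - 9)*(-3) = 12*(-3) = -36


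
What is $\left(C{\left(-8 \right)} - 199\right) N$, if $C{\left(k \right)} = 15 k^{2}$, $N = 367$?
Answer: $279287$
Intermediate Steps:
$\left(C{\left(-8 \right)} - 199\right) N = \left(15 \left(-8\right)^{2} - 199\right) 367 = \left(15 \cdot 64 - 199\right) 367 = \left(960 - 199\right) 367 = 761 \cdot 367 = 279287$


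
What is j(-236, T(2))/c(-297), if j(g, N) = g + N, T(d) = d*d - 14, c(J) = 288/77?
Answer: -3157/48 ≈ -65.771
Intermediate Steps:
c(J) = 288/77 (c(J) = 288*(1/77) = 288/77)
T(d) = -14 + d² (T(d) = d² - 14 = -14 + d²)
j(g, N) = N + g
j(-236, T(2))/c(-297) = ((-14 + 2²) - 236)/(288/77) = ((-14 + 4) - 236)*(77/288) = (-10 - 236)*(77/288) = -246*77/288 = -3157/48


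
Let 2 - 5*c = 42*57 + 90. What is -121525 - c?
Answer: -605143/5 ≈ -1.2103e+5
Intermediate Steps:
c = -2482/5 (c = ⅖ - (42*57 + 90)/5 = ⅖ - (2394 + 90)/5 = ⅖ - ⅕*2484 = ⅖ - 2484/5 = -2482/5 ≈ -496.40)
-121525 - c = -121525 - 1*(-2482/5) = -121525 + 2482/5 = -605143/5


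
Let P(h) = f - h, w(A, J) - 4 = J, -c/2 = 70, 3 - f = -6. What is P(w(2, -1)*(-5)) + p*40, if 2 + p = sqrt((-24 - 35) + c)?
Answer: -56 + 40*I*sqrt(199) ≈ -56.0 + 564.27*I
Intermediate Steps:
f = 9 (f = 3 - 1*(-6) = 3 + 6 = 9)
c = -140 (c = -2*70 = -140)
w(A, J) = 4 + J
P(h) = 9 - h
p = -2 + I*sqrt(199) (p = -2 + sqrt((-24 - 35) - 140) = -2 + sqrt(-59 - 140) = -2 + sqrt(-199) = -2 + I*sqrt(199) ≈ -2.0 + 14.107*I)
P(w(2, -1)*(-5)) + p*40 = (9 - (4 - 1)*(-5)) + (-2 + I*sqrt(199))*40 = (9 - 3*(-5)) + (-80 + 40*I*sqrt(199)) = (9 - 1*(-15)) + (-80 + 40*I*sqrt(199)) = (9 + 15) + (-80 + 40*I*sqrt(199)) = 24 + (-80 + 40*I*sqrt(199)) = -56 + 40*I*sqrt(199)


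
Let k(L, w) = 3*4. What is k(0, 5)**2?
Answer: 144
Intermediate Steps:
k(L, w) = 12
k(0, 5)**2 = 12**2 = 144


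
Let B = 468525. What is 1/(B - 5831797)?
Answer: -1/5363272 ≈ -1.8645e-7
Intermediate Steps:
1/(B - 5831797) = 1/(468525 - 5831797) = 1/(-5363272) = -1/5363272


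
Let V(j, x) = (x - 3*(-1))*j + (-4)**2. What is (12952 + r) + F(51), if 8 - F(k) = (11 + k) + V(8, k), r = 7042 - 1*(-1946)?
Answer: 21438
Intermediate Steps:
r = 8988 (r = 7042 + 1946 = 8988)
V(j, x) = 16 + j*(3 + x) (V(j, x) = (x + 3)*j + 16 = (3 + x)*j + 16 = j*(3 + x) + 16 = 16 + j*(3 + x))
F(k) = -43 - 9*k (F(k) = 8 - ((11 + k) + (16 + 3*8 + 8*k)) = 8 - ((11 + k) + (16 + 24 + 8*k)) = 8 - ((11 + k) + (40 + 8*k)) = 8 - (51 + 9*k) = 8 + (-51 - 9*k) = -43 - 9*k)
(12952 + r) + F(51) = (12952 + 8988) + (-43 - 9*51) = 21940 + (-43 - 459) = 21940 - 502 = 21438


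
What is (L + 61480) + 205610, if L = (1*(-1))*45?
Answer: 267045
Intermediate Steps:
L = -45 (L = -1*45 = -45)
(L + 61480) + 205610 = (-45 + 61480) + 205610 = 61435 + 205610 = 267045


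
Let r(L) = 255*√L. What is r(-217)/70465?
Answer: 3*I*√217/829 ≈ 0.053308*I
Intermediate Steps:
r(-217)/70465 = (255*√(-217))/70465 = (255*(I*√217))*(1/70465) = (255*I*√217)*(1/70465) = 3*I*√217/829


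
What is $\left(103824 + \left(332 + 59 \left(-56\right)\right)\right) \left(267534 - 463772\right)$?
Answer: $-19790994776$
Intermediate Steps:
$\left(103824 + \left(332 + 59 \left(-56\right)\right)\right) \left(267534 - 463772\right) = \left(103824 + \left(332 - 3304\right)\right) \left(-196238\right) = \left(103824 - 2972\right) \left(-196238\right) = 100852 \left(-196238\right) = -19790994776$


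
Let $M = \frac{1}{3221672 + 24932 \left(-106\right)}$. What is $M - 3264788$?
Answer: $- \frac{1889920477439}{578880} \approx -3.2648 \cdot 10^{6}$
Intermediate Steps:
$M = \frac{1}{578880}$ ($M = \frac{1}{3221672 - 2642792} = \frac{1}{578880} \approx 1.7275 \cdot 10^{-6}$)
$M - 3264788 = \frac{1}{578880} - 3264788 = - \frac{1889920477439}{578880}$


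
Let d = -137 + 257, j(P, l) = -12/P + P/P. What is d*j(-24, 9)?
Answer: 180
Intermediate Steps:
j(P, l) = 1 - 12/P (j(P, l) = -12/P + 1 = 1 - 12/P)
d = 120
d*j(-24, 9) = 120*((-12 - 24)/(-24)) = 120*(-1/24*(-36)) = 120*(3/2) = 180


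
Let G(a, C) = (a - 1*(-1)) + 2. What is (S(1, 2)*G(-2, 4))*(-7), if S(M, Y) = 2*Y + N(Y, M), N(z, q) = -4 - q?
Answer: 7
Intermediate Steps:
S(M, Y) = -4 - M + 2*Y (S(M, Y) = 2*Y + (-4 - M) = -4 - M + 2*Y)
G(a, C) = 3 + a (G(a, C) = (a + 1) + 2 = (1 + a) + 2 = 3 + a)
(S(1, 2)*G(-2, 4))*(-7) = ((-4 - 1*1 + 2*2)*(3 - 2))*(-7) = ((-4 - 1 + 4)*1)*(-7) = -1*1*(-7) = -1*(-7) = 7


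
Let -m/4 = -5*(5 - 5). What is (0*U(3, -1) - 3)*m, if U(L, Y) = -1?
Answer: 0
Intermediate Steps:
m = 0 (m = -(-20)*(5 - 5) = -(-20)*0 = -4*0 = 0)
(0*U(3, -1) - 3)*m = (0*(-1) - 3)*0 = (0 - 3)*0 = -3*0 = 0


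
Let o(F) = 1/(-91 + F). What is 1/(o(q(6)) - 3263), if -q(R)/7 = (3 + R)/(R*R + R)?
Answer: -185/603657 ≈ -0.00030647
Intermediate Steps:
q(R) = -7*(3 + R)/(R + R²) (q(R) = -7*(3 + R)/(R*R + R) = -7*(3 + R)/(R² + R) = -7*(3 + R)/(R + R²))
1/(o(q(6)) - 3263) = 1/(1/(-91 + 7*(-3 - 1*6)/(6*(1 + 6))) - 3263) = 1/(1/(-91 + 7*(⅙)*(-3 - 6)/7) - 3263) = 1/(1/(-91 + 7*(⅙)*(⅐)*(-9)) - 3263) = 1/(1/(-91 - 3/2) - 3263) = 1/(1/(-185/2) - 3263) = 1/(-2/185 - 3263) = 1/(-603657/185) = -185/603657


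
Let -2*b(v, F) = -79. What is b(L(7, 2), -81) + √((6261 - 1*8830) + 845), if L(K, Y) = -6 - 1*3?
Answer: 79/2 + 2*I*√431 ≈ 39.5 + 41.521*I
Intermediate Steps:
L(K, Y) = -9 (L(K, Y) = -6 - 3 = -9)
b(v, F) = 79/2 (b(v, F) = -½*(-79) = 79/2)
b(L(7, 2), -81) + √((6261 - 1*8830) + 845) = 79/2 + √((6261 - 1*8830) + 845) = 79/2 + √((6261 - 8830) + 845) = 79/2 + √(-2569 + 845) = 79/2 + √(-1724) = 79/2 + 2*I*√431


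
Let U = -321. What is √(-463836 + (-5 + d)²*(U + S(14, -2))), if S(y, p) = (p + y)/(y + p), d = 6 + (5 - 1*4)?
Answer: 2*I*√116279 ≈ 681.99*I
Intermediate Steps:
d = 7 (d = 6 + (5 - 4) = 6 + 1 = 7)
S(y, p) = 1 (S(y, p) = (p + y)/(p + y) = 1)
√(-463836 + (-5 + d)²*(U + S(14, -2))) = √(-463836 + (-5 + 7)²*(-321 + 1)) = √(-463836 + 2²*(-320)) = √(-463836 + 4*(-320)) = √(-463836 - 1280) = √(-465116) = 2*I*√116279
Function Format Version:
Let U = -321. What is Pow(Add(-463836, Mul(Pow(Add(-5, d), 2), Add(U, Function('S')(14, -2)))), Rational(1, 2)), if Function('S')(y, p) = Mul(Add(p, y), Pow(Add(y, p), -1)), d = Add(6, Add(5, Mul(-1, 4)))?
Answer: Mul(2, I, Pow(116279, Rational(1, 2))) ≈ Mul(681.99, I)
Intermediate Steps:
d = 7 (d = Add(6, Add(5, -4)) = Add(6, 1) = 7)
Function('S')(y, p) = 1 (Function('S')(y, p) = Mul(Add(p, y), Pow(Add(p, y), -1)) = 1)
Pow(Add(-463836, Mul(Pow(Add(-5, d), 2), Add(U, Function('S')(14, -2)))), Rational(1, 2)) = Pow(Add(-463836, Mul(Pow(Add(-5, 7), 2), Add(-321, 1))), Rational(1, 2)) = Pow(Add(-463836, Mul(Pow(2, 2), -320)), Rational(1, 2)) = Pow(Add(-463836, Mul(4, -320)), Rational(1, 2)) = Pow(Add(-463836, -1280), Rational(1, 2)) = Pow(-465116, Rational(1, 2)) = Mul(2, I, Pow(116279, Rational(1, 2)))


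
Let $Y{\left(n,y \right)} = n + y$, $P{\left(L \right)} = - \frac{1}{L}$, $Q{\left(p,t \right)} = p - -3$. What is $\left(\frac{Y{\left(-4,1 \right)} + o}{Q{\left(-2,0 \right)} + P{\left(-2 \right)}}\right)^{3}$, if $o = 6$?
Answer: $8$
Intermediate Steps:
$Q{\left(p,t \right)} = 3 + p$ ($Q{\left(p,t \right)} = p + 3 = 3 + p$)
$\left(\frac{Y{\left(-4,1 \right)} + o}{Q{\left(-2,0 \right)} + P{\left(-2 \right)}}\right)^{3} = \left(\frac{\left(-4 + 1\right) + 6}{\left(3 - 2\right) - \frac{1}{-2}}\right)^{3} = \left(\frac{-3 + 6}{1 - - \frac{1}{2}}\right)^{3} = \left(\frac{3}{1 + \frac{1}{2}}\right)^{3} = \left(\frac{3}{\frac{3}{2}}\right)^{3} = \left(3 \cdot \frac{2}{3}\right)^{3} = 2^{3} = 8$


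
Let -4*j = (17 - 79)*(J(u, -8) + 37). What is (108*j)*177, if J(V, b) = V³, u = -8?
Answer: -140741550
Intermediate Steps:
j = -14725/2 (j = -(17 - 79)*((-8)³ + 37)/4 = -(-31)*(-512 + 37)/2 = -(-31)*(-475)/2 = -¼*29450 = -14725/2 ≈ -7362.5)
(108*j)*177 = (108*(-14725/2))*177 = -795150*177 = -140741550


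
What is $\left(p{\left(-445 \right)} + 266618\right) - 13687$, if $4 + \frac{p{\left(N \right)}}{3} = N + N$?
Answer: $250249$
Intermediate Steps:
$p{\left(N \right)} = -12 + 6 N$ ($p{\left(N \right)} = -12 + 3 \left(N + N\right) = -12 + 3 \cdot 2 N = -12 + 6 N$)
$\left(p{\left(-445 \right)} + 266618\right) - 13687 = \left(\left(-12 + 6 \left(-445\right)\right) + 266618\right) - 13687 = \left(\left(-12 - 2670\right) + 266618\right) - 13687 = \left(-2682 + 266618\right) - 13687 = 263936 - 13687 = 250249$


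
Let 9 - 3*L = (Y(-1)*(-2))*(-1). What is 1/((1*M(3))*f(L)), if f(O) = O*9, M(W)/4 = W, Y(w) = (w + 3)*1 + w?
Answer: 1/252 ≈ 0.0039683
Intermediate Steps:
Y(w) = 3 + 2*w (Y(w) = (3 + w)*1 + w = (3 + w) + w = 3 + 2*w)
M(W) = 4*W
L = 7/3 (L = 3 - (3 + 2*(-1))*(-2)*(-1)/3 = 3 - (3 - 2)*(-2)*(-1)/3 = 3 - 1*(-2)*(-1)/3 = 3 - (-2)*(-1)/3 = 3 - ⅓*2 = 3 - ⅔ = 7/3 ≈ 2.3333)
f(O) = 9*O
1/((1*M(3))*f(L)) = 1/((1*(4*3))*(9*(7/3))) = 1/((1*12)*21) = 1/(12*21) = 1/252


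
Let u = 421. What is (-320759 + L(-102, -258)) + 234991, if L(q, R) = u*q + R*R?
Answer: -62146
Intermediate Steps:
L(q, R) = R² + 421*q (L(q, R) = 421*q + R*R = 421*q + R² = R² + 421*q)
(-320759 + L(-102, -258)) + 234991 = (-320759 + ((-258)² + 421*(-102))) + 234991 = (-320759 + (66564 - 42942)) + 234991 = (-320759 + 23622) + 234991 = -297137 + 234991 = -62146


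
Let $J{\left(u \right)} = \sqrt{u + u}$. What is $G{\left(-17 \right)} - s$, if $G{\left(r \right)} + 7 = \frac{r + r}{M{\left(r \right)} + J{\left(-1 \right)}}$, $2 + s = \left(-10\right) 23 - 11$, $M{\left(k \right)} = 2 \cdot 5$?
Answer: $\frac{698}{3} + \frac{i \sqrt{2}}{3} \approx 232.67 + 0.4714 i$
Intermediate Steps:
$M{\left(k \right)} = 10$
$J{\left(u \right)} = \sqrt{2} \sqrt{u}$ ($J{\left(u \right)} = \sqrt{2 u} = \sqrt{2} \sqrt{u}$)
$s = -243$ ($s = -2 - 241 = -243$)
$G{\left(r \right)} = -7 + \frac{2 r}{10 + i \sqrt{2}}$ ($G{\left(r \right)} = -7 + \frac{r + r}{10 + \sqrt{2} \sqrt{-1}} = -7 + \frac{2 r}{10 + \sqrt{2} i} = -7 + \frac{2 r}{10 + i \sqrt{2}}$)
$G{\left(-17 \right)} - s = \left(-7 + \frac{10}{51} \left(-17\right) - \frac{1}{51} i \left(-17\right) \sqrt{2}\right) - -243 = \left(-7 - \frac{10}{3} + \frac{i \sqrt{2}}{3}\right) + 243 = \left(- \frac{31}{3} + \frac{i \sqrt{2}}{3}\right) + 243 = \frac{698}{3} + \frac{i \sqrt{2}}{3}$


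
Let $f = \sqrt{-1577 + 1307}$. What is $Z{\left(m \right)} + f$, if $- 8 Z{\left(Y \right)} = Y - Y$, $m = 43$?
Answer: $3 i \sqrt{30} \approx 16.432 i$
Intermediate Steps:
$Z{\left(Y \right)} = 0$ ($Z{\left(Y \right)} = - \frac{Y - Y}{8} = \left(- \frac{1}{8}\right) 0 = 0$)
$f = 3 i \sqrt{30}$ ($f = \sqrt{-270} = 3 i \sqrt{30} \approx 16.432 i$)
$Z{\left(m \right)} + f = 0 + 3 i \sqrt{30} = 3 i \sqrt{30}$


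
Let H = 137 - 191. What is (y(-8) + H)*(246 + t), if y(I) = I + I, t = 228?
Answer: -33180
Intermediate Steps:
H = -54
y(I) = 2*I
(y(-8) + H)*(246 + t) = (2*(-8) - 54)*(246 + 228) = (-16 - 54)*474 = -70*474 = -33180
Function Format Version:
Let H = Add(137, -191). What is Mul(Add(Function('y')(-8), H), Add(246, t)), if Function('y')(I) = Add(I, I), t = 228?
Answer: -33180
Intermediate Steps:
H = -54
Function('y')(I) = Mul(2, I)
Mul(Add(Function('y')(-8), H), Add(246, t)) = Mul(Add(Mul(2, -8), -54), Add(246, 228)) = Mul(Add(-16, -54), 474) = Mul(-70, 474) = -33180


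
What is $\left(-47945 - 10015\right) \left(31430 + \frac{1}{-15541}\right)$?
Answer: $- \frac{28310772336840}{15541} \approx -1.8217 \cdot 10^{9}$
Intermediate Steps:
$\left(-47945 - 10015\right) \left(31430 + \frac{1}{-15541}\right) = - 57960 \left(31430 - \frac{1}{15541}\right) = \left(-57960\right) \frac{488453629}{15541} = - \frac{28310772336840}{15541}$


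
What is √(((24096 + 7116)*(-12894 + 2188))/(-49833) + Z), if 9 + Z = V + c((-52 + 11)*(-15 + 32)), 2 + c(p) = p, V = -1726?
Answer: 5*√106904102/791 ≈ 65.357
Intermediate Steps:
c(p) = -2 + p
Z = -2434 (Z = -9 + (-1726 + (-2 + (-52 + 11)*(-15 + 32))) = -9 + (-1726 + (-2 - 41*17)) = -9 + (-1726 + (-2 - 697)) = -9 + (-1726 - 699) = -9 - 2425 = -2434)
√(((24096 + 7116)*(-12894 + 2188))/(-49833) + Z) = √(((24096 + 7116)*(-12894 + 2188))/(-49833) - 2434) = √((31212*(-10706))*(-1/49833) - 2434) = √(-334155672*(-1/49833) - 2434) = √(37128408/5537 - 2434) = √(23651350/5537) = 5*√106904102/791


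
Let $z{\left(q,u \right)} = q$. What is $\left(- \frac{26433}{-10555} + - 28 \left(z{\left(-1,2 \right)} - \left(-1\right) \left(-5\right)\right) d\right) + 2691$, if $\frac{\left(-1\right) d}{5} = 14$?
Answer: $- \frac{95696862}{10555} \approx -9066.5$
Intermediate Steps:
$d = -70$ ($d = \left(-5\right) 14 = -70$)
$\left(- \frac{26433}{-10555} + - 28 \left(z{\left(-1,2 \right)} - \left(-1\right) \left(-5\right)\right) d\right) + 2691 = \left(- \frac{26433}{-10555} + - 28 \left(-1 - \left(-1\right) \left(-5\right)\right) \left(-70\right)\right) + 2691 = \left(\left(-26433\right) \left(- \frac{1}{10555}\right) + - 28 \left(-1 - 5\right) \left(-70\right)\right) + 2691 = \left(\frac{26433}{10555} + - 28 \left(-1 - 5\right) \left(-70\right)\right) + 2691 = \left(\frac{26433}{10555} + \left(-28\right) \left(-6\right) \left(-70\right)\right) + 2691 = \left(\frac{26433}{10555} + 168 \left(-70\right)\right) + 2691 = \left(\frac{26433}{10555} - 11760\right) + 2691 = - \frac{124100367}{10555} + 2691 = - \frac{95696862}{10555}$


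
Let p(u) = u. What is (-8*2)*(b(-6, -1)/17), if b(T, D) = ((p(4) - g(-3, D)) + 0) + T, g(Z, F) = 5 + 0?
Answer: 112/17 ≈ 6.5882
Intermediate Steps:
g(Z, F) = 5
b(T, D) = -1 + T (b(T, D) = ((4 - 1*5) + 0) + T = ((4 - 5) + 0) + T = (-1 + 0) + T = -1 + T)
(-8*2)*(b(-6, -1)/17) = (-8*2)*((-1 - 6)/17) = (-2*8)*(-7*1/17) = -16*(-7/17) = 112/17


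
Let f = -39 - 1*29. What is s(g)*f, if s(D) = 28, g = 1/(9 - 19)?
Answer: -1904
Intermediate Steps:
f = -68 (f = -39 - 29 = -68)
g = -⅒ (g = 1/(-10) = -⅒ ≈ -0.10000)
s(g)*f = 28*(-68) = -1904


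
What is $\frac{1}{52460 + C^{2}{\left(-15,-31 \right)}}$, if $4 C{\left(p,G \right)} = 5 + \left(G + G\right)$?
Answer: $\frac{16}{842609} \approx 1.8989 \cdot 10^{-5}$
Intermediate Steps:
$C{\left(p,G \right)} = \frac{5}{4} + \frac{G}{2}$ ($C{\left(p,G \right)} = \frac{5 + \left(G + G\right)}{4} = \frac{5 + 2 G}{4} = \frac{5}{4} + \frac{G}{2}$)
$\frac{1}{52460 + C^{2}{\left(-15,-31 \right)}} = \frac{1}{52460 + \left(\frac{5}{4} + \frac{1}{2} \left(-31\right)\right)^{2}} = \frac{1}{52460 + \left(\frac{5}{4} - \frac{31}{2}\right)^{2}} = \frac{1}{52460 + \left(- \frac{57}{4}\right)^{2}} = \frac{1}{52460 + \frac{3249}{16}} = \frac{1}{\frac{842609}{16}} = \frac{16}{842609}$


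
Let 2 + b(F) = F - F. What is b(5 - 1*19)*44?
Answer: -88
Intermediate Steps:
b(F) = -2 (b(F) = -2 + (F - F) = -2 + 0 = -2)
b(5 - 1*19)*44 = -2*44 = -88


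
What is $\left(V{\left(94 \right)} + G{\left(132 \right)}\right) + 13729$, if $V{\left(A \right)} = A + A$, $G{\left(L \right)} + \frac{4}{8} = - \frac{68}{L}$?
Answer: $\frac{918455}{66} \approx 13916.0$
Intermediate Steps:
$G{\left(L \right)} = - \frac{1}{2} - \frac{68}{L}$
$V{\left(A \right)} = 2 A$
$\left(V{\left(94 \right)} + G{\left(132 \right)}\right) + 13729 = \left(2 \cdot 94 + \frac{-136 - 132}{2 \cdot 132}\right) + 13729 = \left(188 + \frac{1}{2} \cdot \frac{1}{132} \left(-136 - 132\right)\right) + 13729 = \left(188 + \frac{1}{2} \cdot \frac{1}{132} \left(-268\right)\right) + 13729 = \left(188 - \frac{67}{66}\right) + 13729 = \frac{12341}{66} + 13729 = \frac{918455}{66}$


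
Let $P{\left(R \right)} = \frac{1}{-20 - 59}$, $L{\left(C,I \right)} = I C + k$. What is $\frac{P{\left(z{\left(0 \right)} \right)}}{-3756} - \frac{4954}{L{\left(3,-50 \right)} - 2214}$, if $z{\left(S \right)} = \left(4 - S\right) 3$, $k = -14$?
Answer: $\frac{734986537}{352804836} \approx 2.0833$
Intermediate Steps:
$L{\left(C,I \right)} = -14 + C I$ ($L{\left(C,I \right)} = I C - 14 = C I - 14 = -14 + C I$)
$z{\left(S \right)} = 12 - 3 S$
$P{\left(R \right)} = - \frac{1}{79}$ ($P{\left(R \right)} = \frac{1}{-79} = - \frac{1}{79}$)
$\frac{P{\left(z{\left(0 \right)} \right)}}{-3756} - \frac{4954}{L{\left(3,-50 \right)} - 2214} = - \frac{1}{79 \left(-3756\right)} - \frac{4954}{\left(-14 + 3 \left(-50\right)\right) - 2214} = \left(- \frac{1}{79}\right) \left(- \frac{1}{3756}\right) - \frac{4954}{\left(-14 - 150\right) - 2214} = \frac{1}{296724} - \frac{4954}{-164 - 2214} = \frac{1}{296724} - \frac{4954}{-2378} = \frac{1}{296724} - - \frac{2477}{1189} = \frac{1}{296724} + \frac{2477}{1189} = \frac{734986537}{352804836}$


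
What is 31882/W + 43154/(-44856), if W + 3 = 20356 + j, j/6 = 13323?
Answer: -1448929411/2249326548 ≈ -0.64416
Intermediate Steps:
j = 79938 (j = 6*13323 = 79938)
W = 100291 (W = -3 + (20356 + 79938) = -3 + 100294 = 100291)
31882/W + 43154/(-44856) = 31882/100291 + 43154/(-44856) = 31882*(1/100291) + 43154*(-1/44856) = 31882/100291 - 21577/22428 = -1448929411/2249326548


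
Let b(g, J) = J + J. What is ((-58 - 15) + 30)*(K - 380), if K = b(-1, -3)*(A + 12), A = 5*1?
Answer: 20726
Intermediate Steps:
A = 5
b(g, J) = 2*J
K = -102 (K = (2*(-3))*(5 + 12) = -6*17 = -102)
((-58 - 15) + 30)*(K - 380) = ((-58 - 15) + 30)*(-102 - 380) = (-73 + 30)*(-482) = -43*(-482) = 20726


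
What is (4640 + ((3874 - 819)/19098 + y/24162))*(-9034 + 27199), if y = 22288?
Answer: 2161239745518595/25635882 ≈ 8.4305e+7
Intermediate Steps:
(4640 + ((3874 - 819)/19098 + y/24162))*(-9034 + 27199) = (4640 + ((3874 - 819)/19098 + 22288/24162))*(-9034 + 27199) = (4640 + (3055*(1/19098) + 22288*(1/24162)))*18165 = (4640 + (3055/19098 + 11144/12081))*18165 = (4640 + 83245189/76907646)*18165 = (356934722629/76907646)*18165 = 2161239745518595/25635882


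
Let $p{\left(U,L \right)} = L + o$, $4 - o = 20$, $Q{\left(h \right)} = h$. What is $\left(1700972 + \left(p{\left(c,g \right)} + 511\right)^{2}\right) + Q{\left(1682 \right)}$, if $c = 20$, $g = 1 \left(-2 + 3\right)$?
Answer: $1948670$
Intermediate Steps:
$g = 1$ ($g = 1 \cdot 1 = 1$)
$o = -16$ ($o = 4 - 20 = -16$)
$p{\left(U,L \right)} = -16 + L$ ($p{\left(U,L \right)} = L - 16 = -16 + L$)
$\left(1700972 + \left(p{\left(c,g \right)} + 511\right)^{2}\right) + Q{\left(1682 \right)} = \left(1700972 + \left(\left(-16 + 1\right) + 511\right)^{2}\right) + 1682 = \left(1700972 + \left(-15 + 511\right)^{2}\right) + 1682 = \left(1700972 + 496^{2}\right) + 1682 = \left(1700972 + 246016\right) + 1682 = 1946988 + 1682 = 1948670$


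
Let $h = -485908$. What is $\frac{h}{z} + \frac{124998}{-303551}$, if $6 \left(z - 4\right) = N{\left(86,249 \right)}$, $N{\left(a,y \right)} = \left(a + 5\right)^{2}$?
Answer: $- \frac{886025264238}{2520991055} \approx -351.46$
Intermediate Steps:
$N{\left(a,y \right)} = \left(5 + a\right)^{2}$
$z = \frac{8305}{6}$ ($z = 4 + \frac{\left(5 + 86\right)^{2}}{6} = 4 + \frac{91^{2}}{6} = 4 + \frac{1}{6} \cdot 8281 = 4 + \frac{8281}{6} = \frac{8305}{6} \approx 1384.2$)
$\frac{h}{z} + \frac{124998}{-303551} = - \frac{485908}{\frac{8305}{6}} + \frac{124998}{-303551} = \left(-485908\right) \frac{6}{8305} + 124998 \left(- \frac{1}{303551}\right) = - \frac{2915448}{8305} - \frac{124998}{303551} = - \frac{886025264238}{2520991055}$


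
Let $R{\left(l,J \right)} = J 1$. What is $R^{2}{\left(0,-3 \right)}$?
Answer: $9$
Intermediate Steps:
$R{\left(l,J \right)} = J$
$R^{2}{\left(0,-3 \right)} = \left(-3\right)^{2} = 9$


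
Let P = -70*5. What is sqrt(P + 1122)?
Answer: 2*sqrt(193) ≈ 27.785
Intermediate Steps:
P = -350
sqrt(P + 1122) = sqrt(-350 + 1122) = sqrt(772) = 2*sqrt(193)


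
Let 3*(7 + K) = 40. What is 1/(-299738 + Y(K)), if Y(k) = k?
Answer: -3/899195 ≈ -3.3363e-6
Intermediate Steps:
K = 19/3 (K = -7 + (1/3)*40 = -7 + 40/3 = 19/3 ≈ 6.3333)
1/(-299738 + Y(K)) = 1/(-299738 + 19/3) = 1/(-899195/3) = -3/899195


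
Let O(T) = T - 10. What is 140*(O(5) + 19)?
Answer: 1960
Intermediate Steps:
O(T) = -10 + T
140*(O(5) + 19) = 140*((-10 + 5) + 19) = 140*(-5 + 19) = 140*14 = 1960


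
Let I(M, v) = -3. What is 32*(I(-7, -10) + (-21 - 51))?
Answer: -2400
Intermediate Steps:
32*(I(-7, -10) + (-21 - 51)) = 32*(-3 + (-21 - 51)) = 32*(-3 - 72) = 32*(-75) = -2400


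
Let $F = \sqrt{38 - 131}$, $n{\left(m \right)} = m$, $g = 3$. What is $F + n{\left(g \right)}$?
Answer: $3 + i \sqrt{93} \approx 3.0 + 9.6436 i$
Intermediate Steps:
$F = i \sqrt{93}$ ($F = \sqrt{-93} = i \sqrt{93} \approx 9.6436 i$)
$F + n{\left(g \right)} = i \sqrt{93} + 3 = 3 + i \sqrt{93}$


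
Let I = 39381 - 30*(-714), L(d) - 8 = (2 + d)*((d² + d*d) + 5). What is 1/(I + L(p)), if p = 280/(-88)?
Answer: 1331/80897064 ≈ 1.6453e-5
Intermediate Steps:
p = -35/11 (p = 280*(-1/88) = -35/11 ≈ -3.1818)
L(d) = 8 + (2 + d)*(5 + 2*d²) (L(d) = 8 + (2 + d)*((d² + d*d) + 5) = 8 + (2 + d)*((d² + d²) + 5) = 8 + (2 + d)*(2*d² + 5) = 8 + (2 + d)*(5 + 2*d²))
I = 60801 (I = 39381 + 21420 = 60801)
1/(I + L(p)) = 1/(60801 + (18 + 2*(-35/11)³ + 4*(-35/11)² + 5*(-35/11))) = 1/(60801 + (18 + 2*(-42875/1331) + 4*(1225/121) - 175/11)) = 1/(60801 + (18 - 85750/1331 + 4900/121 - 175/11)) = 1/(60801 - 29067/1331) = 1/(80897064/1331) = 1331/80897064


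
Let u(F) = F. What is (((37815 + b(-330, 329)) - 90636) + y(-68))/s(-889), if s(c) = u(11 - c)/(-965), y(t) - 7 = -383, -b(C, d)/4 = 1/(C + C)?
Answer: 423514568/7425 ≈ 57039.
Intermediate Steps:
b(C, d) = -2/C (b(C, d) = -4/(C + C) = -4*1/(2*C) = -2/C)
y(t) = -376 (y(t) = 7 - 383 = -376)
s(c) = -11/965 + c/965 (s(c) = (11 - c)/(-965) = (11 - c)*(-1/965) = -11/965 + c/965)
(((37815 + b(-330, 329)) - 90636) + y(-68))/s(-889) = (((37815 - 2/(-330)) - 90636) - 376)/(-11/965 + (1/965)*(-889)) = (((37815 - 2*(-1/330)) - 90636) - 376)/(-11/965 - 889/965) = (((37815 + 1/165) - 90636) - 376)/(-180/193) = ((6239476/165 - 90636) - 376)*(-193/180) = (-8715464/165 - 376)*(-193/180) = -8777504/165*(-193/180) = 423514568/7425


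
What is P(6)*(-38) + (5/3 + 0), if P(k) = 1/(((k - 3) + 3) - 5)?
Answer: -109/3 ≈ -36.333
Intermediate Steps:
P(k) = 1/(-5 + k) (P(k) = 1/(((-3 + k) + 3) - 5) = 1/(k - 5) = 1/(-5 + k))
P(6)*(-38) + (5/3 + 0) = -38/(-5 + 6) + (5/3 + 0) = -38/1 + ((1/3)*5 + 0) = 1*(-38) + (5/3 + 0) = -38 + 5/3 = -109/3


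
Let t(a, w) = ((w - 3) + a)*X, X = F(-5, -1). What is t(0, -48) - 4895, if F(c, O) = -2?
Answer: -4793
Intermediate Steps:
X = -2
t(a, w) = 6 - 2*a - 2*w (t(a, w) = ((w - 3) + a)*(-2) = ((-3 + w) + a)*(-2) = (-3 + a + w)*(-2) = 6 - 2*a - 2*w)
t(0, -48) - 4895 = (6 - 2*0 - 2*(-48)) - 4895 = (6 + 0 + 96) - 4895 = 102 - 4895 = -4793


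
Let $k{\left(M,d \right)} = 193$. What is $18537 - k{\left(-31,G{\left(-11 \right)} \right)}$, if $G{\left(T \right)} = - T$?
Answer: $18344$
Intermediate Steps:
$18537 - k{\left(-31,G{\left(-11 \right)} \right)} = 18537 - 193 = 18344$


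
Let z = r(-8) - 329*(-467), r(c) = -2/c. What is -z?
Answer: -614573/4 ≈ -1.5364e+5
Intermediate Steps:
z = 614573/4 (z = -2/(-8) - 329*(-467) = -2*(-⅛) + 153643 = ¼ + 153643 = 614573/4 ≈ 1.5364e+5)
-z = -1*614573/4 = -614573/4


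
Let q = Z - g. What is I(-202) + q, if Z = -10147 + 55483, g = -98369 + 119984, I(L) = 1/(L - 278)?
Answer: 11386079/480 ≈ 23721.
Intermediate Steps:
I(L) = 1/(-278 + L)
g = 21615
Z = 45336
q = 23721 (q = 45336 - 1*21615 = 45336 - 21615 = 23721)
I(-202) + q = 1/(-278 - 202) + 23721 = 1/(-480) + 23721 = -1/480 + 23721 = 11386079/480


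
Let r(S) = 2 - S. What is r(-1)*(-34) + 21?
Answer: -81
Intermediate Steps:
r(-1)*(-34) + 21 = (2 - 1*(-1))*(-34) + 21 = (2 + 1)*(-34) + 21 = 3*(-34) + 21 = -102 + 21 = -81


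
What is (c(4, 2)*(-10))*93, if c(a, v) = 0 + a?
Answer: -3720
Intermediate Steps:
c(a, v) = a
(c(4, 2)*(-10))*93 = (4*(-10))*93 = -40*93 = -3720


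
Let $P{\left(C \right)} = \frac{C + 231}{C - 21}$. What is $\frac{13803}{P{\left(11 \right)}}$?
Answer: $- \frac{69015}{121} \approx -570.37$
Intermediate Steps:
$P{\left(C \right)} = \frac{231 + C}{-21 + C}$
$\frac{13803}{P{\left(11 \right)}} = \frac{13803}{\frac{1}{-21 + 11} \left(231 + 11\right)} = \frac{13803}{\frac{1}{-10} \cdot 242} = \frac{13803}{\left(- \frac{1}{10}\right) 242} = \frac{13803}{- \frac{121}{5}} = 13803 \left(- \frac{5}{121}\right) = - \frac{69015}{121}$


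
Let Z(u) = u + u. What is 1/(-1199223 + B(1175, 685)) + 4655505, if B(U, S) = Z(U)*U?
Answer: 7272024508636/1562027 ≈ 4.6555e+6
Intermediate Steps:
Z(u) = 2*u
B(U, S) = 2*U**2 (B(U, S) = (2*U)*U = 2*U**2)
1/(-1199223 + B(1175, 685)) + 4655505 = 1/(-1199223 + 2*1175**2) + 4655505 = 1/(-1199223 + 2*1380625) + 4655505 = 1/(-1199223 + 2761250) + 4655505 = 1/1562027 + 4655505 = 7272024508636/1562027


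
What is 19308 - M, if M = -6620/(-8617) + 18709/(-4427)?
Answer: 736683047085/38147459 ≈ 19311.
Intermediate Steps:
M = -131908713/38147459 (M = -6620*(-1/8617) + 18709*(-1/4427) = 6620/8617 - 18709/4427 = -131908713/38147459 ≈ -3.4579)
19308 - M = 19308 - 1*(-131908713/38147459) = 19308 + 131908713/38147459 = 736683047085/38147459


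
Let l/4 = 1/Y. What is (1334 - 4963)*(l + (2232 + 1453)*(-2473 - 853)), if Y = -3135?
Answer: 7338894584114/165 ≈ 4.4478e+10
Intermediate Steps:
l = -4/3135 (l = 4/(-3135) = 4*(-1/3135) = -4/3135 ≈ -0.0012759)
(1334 - 4963)*(l + (2232 + 1453)*(-2473 - 853)) = (1334 - 4963)*(-4/3135 + (2232 + 1453)*(-2473 - 853)) = -3629*(-4/3135 + 3685*(-3326)) = -3629*(-4/3135 - 12256310) = -3629*(-38423531854/3135) = 7338894584114/165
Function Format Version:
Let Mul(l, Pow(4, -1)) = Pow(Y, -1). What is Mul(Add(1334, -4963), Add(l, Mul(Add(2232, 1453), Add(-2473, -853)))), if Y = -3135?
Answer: Rational(7338894584114, 165) ≈ 4.4478e+10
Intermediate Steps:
l = Rational(-4, 3135) (l = Mul(4, Pow(-3135, -1)) = Mul(4, Rational(-1, 3135)) = Rational(-4, 3135) ≈ -0.0012759)
Mul(Add(1334, -4963), Add(l, Mul(Add(2232, 1453), Add(-2473, -853)))) = Mul(Add(1334, -4963), Add(Rational(-4, 3135), Mul(Add(2232, 1453), Add(-2473, -853)))) = Mul(-3629, Add(Rational(-4, 3135), Mul(3685, -3326))) = Mul(-3629, Add(Rational(-4, 3135), -12256310)) = Mul(-3629, Rational(-38423531854, 3135)) = Rational(7338894584114, 165)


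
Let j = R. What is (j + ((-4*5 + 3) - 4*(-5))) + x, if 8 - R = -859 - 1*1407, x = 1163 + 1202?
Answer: 4642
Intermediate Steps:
x = 2365
R = 2274 (R = 8 - (-859 - 1*1407) = 8 - (-859 - 1407) = 8 - 1*(-2266) = 8 + 2266 = 2274)
j = 2274
(j + ((-4*5 + 3) - 4*(-5))) + x = (2274 + ((-4*5 + 3) - 4*(-5))) + 2365 = (2274 + ((-20 + 3) + 20)) + 2365 = (2274 + (-17 + 20)) + 2365 = (2274 + 3) + 2365 = 2277 + 2365 = 4642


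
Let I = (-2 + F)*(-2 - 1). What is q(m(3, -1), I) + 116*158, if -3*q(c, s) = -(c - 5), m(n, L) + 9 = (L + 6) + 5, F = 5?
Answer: 54980/3 ≈ 18327.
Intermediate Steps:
I = -9 (I = (-2 + 5)*(-2 - 1) = 3*(-3) = -9)
m(n, L) = 2 + L (m(n, L) = -9 + ((L + 6) + 5) = -9 + ((6 + L) + 5) = -9 + (11 + L) = 2 + L)
q(c, s) = -5/3 + c/3 (q(c, s) = -(-1)*(c - 5)/3 = -(-1)*(-5 + c)/3 = -(5 - c)/3 = -5/3 + c/3)
q(m(3, -1), I) + 116*158 = (-5/3 + (2 - 1)/3) + 116*158 = (-5/3 + (⅓)*1) + 18328 = (-5/3 + ⅓) + 18328 = -4/3 + 18328 = 54980/3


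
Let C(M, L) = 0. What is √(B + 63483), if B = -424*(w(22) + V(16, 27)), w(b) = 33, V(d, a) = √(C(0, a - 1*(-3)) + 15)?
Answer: √(49491 - 424*√15) ≈ 218.74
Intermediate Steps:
V(d, a) = √15 (V(d, a) = √(0 + 15) = √15)
B = -13992 - 424*√15 (B = -424*(33 + √15) = -13992 - 424*√15 ≈ -15634.)
√(B + 63483) = √((-13992 - 424*√15) + 63483) = √(49491 - 424*√15)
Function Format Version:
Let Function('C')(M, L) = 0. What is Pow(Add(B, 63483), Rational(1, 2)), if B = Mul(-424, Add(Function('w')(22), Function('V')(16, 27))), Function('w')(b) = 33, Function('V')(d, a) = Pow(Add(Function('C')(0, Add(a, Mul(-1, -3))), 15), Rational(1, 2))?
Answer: Pow(Add(49491, Mul(-424, Pow(15, Rational(1, 2)))), Rational(1, 2)) ≈ 218.74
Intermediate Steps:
Function('V')(d, a) = Pow(15, Rational(1, 2)) (Function('V')(d, a) = Pow(Add(0, 15), Rational(1, 2)) = Pow(15, Rational(1, 2)))
B = Add(-13992, Mul(-424, Pow(15, Rational(1, 2)))) (B = Mul(-424, Add(33, Pow(15, Rational(1, 2)))) = Add(-13992, Mul(-424, Pow(15, Rational(1, 2)))) ≈ -15634.)
Pow(Add(B, 63483), Rational(1, 2)) = Pow(Add(Add(-13992, Mul(-424, Pow(15, Rational(1, 2)))), 63483), Rational(1, 2)) = Pow(Add(49491, Mul(-424, Pow(15, Rational(1, 2)))), Rational(1, 2))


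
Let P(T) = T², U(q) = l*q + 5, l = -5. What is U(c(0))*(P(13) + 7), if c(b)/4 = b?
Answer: 880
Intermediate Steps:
c(b) = 4*b
U(q) = 5 - 5*q (U(q) = -5*q + 5 = 5 - 5*q)
U(c(0))*(P(13) + 7) = (5 - 20*0)*(13² + 7) = (5 - 5*0)*(169 + 7) = (5 + 0)*176 = 5*176 = 880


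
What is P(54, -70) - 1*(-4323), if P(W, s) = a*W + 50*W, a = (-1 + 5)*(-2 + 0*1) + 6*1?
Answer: 6915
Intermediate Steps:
a = -2 (a = 4*(-2 + 0) + 6 = 4*(-2) + 6 = -8 + 6 = -2)
P(W, s) = 48*W (P(W, s) = -2*W + 50*W = 48*W)
P(54, -70) - 1*(-4323) = 48*54 - 1*(-4323) = 2592 + 4323 = 6915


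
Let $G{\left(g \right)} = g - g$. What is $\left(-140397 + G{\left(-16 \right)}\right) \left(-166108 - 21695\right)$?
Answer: $26366977791$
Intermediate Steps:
$G{\left(g \right)} = 0$
$\left(-140397 + G{\left(-16 \right)}\right) \left(-166108 - 21695\right) = \left(-140397 + 0\right) \left(-166108 - 21695\right) = \left(-140397\right) \left(-187803\right) = 26366977791$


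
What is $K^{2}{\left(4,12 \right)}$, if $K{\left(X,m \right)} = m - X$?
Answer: $64$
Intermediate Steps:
$K^{2}{\left(4,12 \right)} = \left(12 - 4\right)^{2} = 8^{2} = 64$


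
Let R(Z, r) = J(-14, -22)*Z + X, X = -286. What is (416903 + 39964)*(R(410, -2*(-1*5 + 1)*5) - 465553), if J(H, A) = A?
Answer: -216947406753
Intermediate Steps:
R(Z, r) = -286 - 22*Z (R(Z, r) = -22*Z - 286 = -286 - 22*Z)
(416903 + 39964)*(R(410, -2*(-1*5 + 1)*5) - 465553) = (416903 + 39964)*((-286 - 22*410) - 465553) = 456867*((-286 - 9020) - 465553) = 456867*(-9306 - 465553) = 456867*(-474859) = -216947406753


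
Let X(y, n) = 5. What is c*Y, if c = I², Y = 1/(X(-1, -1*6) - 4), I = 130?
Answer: 16900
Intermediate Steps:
Y = 1 (Y = 1/(5 - 4) = 1/1 = 1)
c = 16900 (c = 130² = 16900)
c*Y = 16900*1 = 16900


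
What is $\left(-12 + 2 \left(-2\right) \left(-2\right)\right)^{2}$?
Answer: $16$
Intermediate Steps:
$\left(-12 + 2 \left(-2\right) \left(-2\right)\right)^{2} = \left(-12 - -8\right)^{2} = \left(-12 + 8\right)^{2} = \left(-4\right)^{2} = 16$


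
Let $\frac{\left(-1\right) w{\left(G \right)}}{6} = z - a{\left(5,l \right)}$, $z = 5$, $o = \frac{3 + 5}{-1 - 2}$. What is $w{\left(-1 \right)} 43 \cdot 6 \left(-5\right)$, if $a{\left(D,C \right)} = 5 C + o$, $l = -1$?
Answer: $98040$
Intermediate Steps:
$o = - \frac{8}{3}$ ($o = \frac{8}{-3} = 8 \left(- \frac{1}{3}\right) = - \frac{8}{3} \approx -2.6667$)
$a{\left(D,C \right)} = - \frac{8}{3} + 5 C$ ($a{\left(D,C \right)} = 5 C - \frac{8}{3} = - \frac{8}{3} + 5 C$)
$w{\left(G \right)} = -76$ ($w{\left(G \right)} = - 6 \left(5 - \left(- \frac{8}{3} + 5 \left(-1\right)\right)\right) = - 6 \left(5 - \left(- \frac{8}{3} - 5\right)\right) = - 6 \left(5 - - \frac{23}{3}\right) = - 6 \left(5 + \frac{23}{3}\right) = \left(-6\right) \frac{38}{3} = -76$)
$w{\left(-1 \right)} 43 \cdot 6 \left(-5\right) = \left(-76\right) 43 \cdot 6 \left(-5\right) = \left(-3268\right) \left(-30\right) = 98040$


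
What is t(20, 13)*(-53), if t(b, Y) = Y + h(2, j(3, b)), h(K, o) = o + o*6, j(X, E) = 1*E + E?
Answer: -15529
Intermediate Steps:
j(X, E) = 2*E (j(X, E) = E + E = 2*E)
h(K, o) = 7*o (h(K, o) = o + 6*o = 7*o)
t(b, Y) = Y + 14*b (t(b, Y) = Y + 7*(2*b) = Y + 14*b)
t(20, 13)*(-53) = (13 + 14*20)*(-53) = (13 + 280)*(-53) = 293*(-53) = -15529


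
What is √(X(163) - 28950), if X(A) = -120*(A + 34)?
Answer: I*√52590 ≈ 229.33*I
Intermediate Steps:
X(A) = -4080 - 120*A (X(A) = -120*(34 + A) = -4080 - 120*A)
√(X(163) - 28950) = √((-4080 - 120*163) - 28950) = √((-4080 - 19560) - 28950) = √(-23640 - 28950) = √(-52590) = I*√52590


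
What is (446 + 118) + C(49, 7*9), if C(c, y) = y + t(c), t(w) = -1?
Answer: 626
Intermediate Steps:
C(c, y) = -1 + y (C(c, y) = y - 1 = -1 + y)
(446 + 118) + C(49, 7*9) = (446 + 118) + (-1 + 7*9) = 564 + (-1 + 63) = 564 + 62 = 626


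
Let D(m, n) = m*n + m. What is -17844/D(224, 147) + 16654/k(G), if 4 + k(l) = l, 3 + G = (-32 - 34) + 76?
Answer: 138014969/24864 ≈ 5550.8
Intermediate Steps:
G = 7 (G = -3 + ((-32 - 34) + 76) = -3 + (-66 + 76) = -3 + 10 = 7)
k(l) = -4 + l
D(m, n) = m + m*n
-17844/D(224, 147) + 16654/k(G) = -17844*1/(224*(1 + 147)) + 16654/(-4 + 7) = -17844/(224*148) + 16654/3 = -17844/33152 + 16654*(1/3) = -17844*1/33152 + 16654/3 = -4461/8288 + 16654/3 = 138014969/24864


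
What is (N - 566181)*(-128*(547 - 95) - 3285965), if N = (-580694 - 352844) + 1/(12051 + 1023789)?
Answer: 1604733403614647/320 ≈ 5.0148e+12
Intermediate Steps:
N = -966996001919/1035840 (N = -933538 + 1/1035840 = -966996001919/1035840 ≈ -9.3354e+5)
(N - 566181)*(-128*(547 - 95) - 3285965) = (-966996001919/1035840 - 566181)*(-128*(547 - 95) - 3285965) = -1553468928959*(-128*452 - 3285965)/1035840 = -1553468928959*(-57856 - 3285965)/1035840 = -1553468928959/1035840*(-3343821) = 1604733403614647/320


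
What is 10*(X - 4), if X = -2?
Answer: -60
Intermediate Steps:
10*(X - 4) = 10*(-2 - 4) = 10*(-6) = -60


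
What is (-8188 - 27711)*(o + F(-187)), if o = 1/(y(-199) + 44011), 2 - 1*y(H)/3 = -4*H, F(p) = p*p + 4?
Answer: -52265031655182/41629 ≈ -1.2555e+9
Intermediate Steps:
F(p) = 4 + p² (F(p) = p² + 4 = 4 + p²)
y(H) = 6 + 12*H (y(H) = 6 - (-12)*H = 6 + 12*H)
o = 1/41629 (o = 1/((6 + 12*(-199)) + 44011) = 1/((6 - 2388) + 44011) = 1/(-2382 + 44011) = 1/41629 ≈ 2.4022e-5)
(-8188 - 27711)*(o + F(-187)) = (-8188 - 27711)*(1/41629 + (4 + (-187)²)) = -35899*(1/41629 + (4 + 34969)) = -35899*(1/41629 + 34973) = -35899*1455891018/41629 = -52265031655182/41629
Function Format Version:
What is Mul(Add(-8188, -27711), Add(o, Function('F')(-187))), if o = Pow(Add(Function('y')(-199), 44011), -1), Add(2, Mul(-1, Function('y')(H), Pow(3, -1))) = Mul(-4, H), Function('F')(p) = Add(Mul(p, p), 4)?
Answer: Rational(-52265031655182, 41629) ≈ -1.2555e+9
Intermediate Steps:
Function('F')(p) = Add(4, Pow(p, 2)) (Function('F')(p) = Add(Pow(p, 2), 4) = Add(4, Pow(p, 2)))
Function('y')(H) = Add(6, Mul(12, H)) (Function('y')(H) = Add(6, Mul(-3, Mul(-4, H))) = Add(6, Mul(12, H)))
o = Rational(1, 41629) (o = Pow(Add(Add(6, Mul(12, -199)), 44011), -1) = Pow(Add(Add(6, -2388), 44011), -1) = Pow(Add(-2382, 44011), -1) = Pow(41629, -1) = Rational(1, 41629) ≈ 2.4022e-5)
Mul(Add(-8188, -27711), Add(o, Function('F')(-187))) = Mul(Add(-8188, -27711), Add(Rational(1, 41629), Add(4, Pow(-187, 2)))) = Mul(-35899, Add(Rational(1, 41629), Add(4, 34969))) = Mul(-35899, Add(Rational(1, 41629), 34973)) = Mul(-35899, Rational(1455891018, 41629)) = Rational(-52265031655182, 41629)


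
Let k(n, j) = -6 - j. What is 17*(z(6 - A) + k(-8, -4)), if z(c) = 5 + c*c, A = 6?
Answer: 51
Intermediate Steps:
z(c) = 5 + c**2
17*(z(6 - A) + k(-8, -4)) = 17*((5 + (6 - 1*6)**2) + (-6 - 1*(-4))) = 17*((5 + (6 - 6)**2) + (-6 + 4)) = 17*((5 + 0**2) - 2) = 17*((5 + 0) - 2) = 17*(5 - 2) = 17*3 = 51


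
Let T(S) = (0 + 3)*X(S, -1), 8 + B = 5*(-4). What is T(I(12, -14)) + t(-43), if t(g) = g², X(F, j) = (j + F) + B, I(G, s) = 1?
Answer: 1765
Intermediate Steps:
B = -28 (B = -8 + 5*(-4) = -8 - 20 = -28)
X(F, j) = -28 + F + j (X(F, j) = (j + F) - 28 = (F + j) - 28 = -28 + F + j)
T(S) = -87 + 3*S (T(S) = (0 + 3)*(-28 + S - 1) = 3*(-29 + S) = -87 + 3*S)
T(I(12, -14)) + t(-43) = (-87 + 3*1) + (-43)² = (-87 + 3) + 1849 = -84 + 1849 = 1765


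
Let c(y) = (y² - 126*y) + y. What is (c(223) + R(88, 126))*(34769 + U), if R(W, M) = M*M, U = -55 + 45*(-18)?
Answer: 1279197920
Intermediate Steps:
U = -865 (U = -55 - 810 = -865)
R(W, M) = M²
c(y) = y² - 125*y
(c(223) + R(88, 126))*(34769 + U) = (223*(-125 + 223) + 126²)*(34769 - 865) = (223*98 + 15876)*33904 = (21854 + 15876)*33904 = 37730*33904 = 1279197920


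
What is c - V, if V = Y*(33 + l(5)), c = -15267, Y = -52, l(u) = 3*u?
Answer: -12771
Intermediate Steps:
V = -2496 (V = -52*(33 + 3*5) = -52*(33 + 15) = -52*48 = -2496)
c - V = -15267 - 1*(-2496) = -15267 + 2496 = -12771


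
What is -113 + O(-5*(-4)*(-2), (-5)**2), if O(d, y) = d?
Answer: -153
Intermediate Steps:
-113 + O(-5*(-4)*(-2), (-5)**2) = -113 - 5*(-4)*(-2) = -113 + 20*(-2) = -113 - 40 = -153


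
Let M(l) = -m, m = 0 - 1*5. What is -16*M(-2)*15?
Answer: -1200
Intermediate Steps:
m = -5 (m = 0 - 5 = -5)
M(l) = 5 (M(l) = -1*(-5) = 5)
-16*M(-2)*15 = -16*5*15 = -80*15 = -1200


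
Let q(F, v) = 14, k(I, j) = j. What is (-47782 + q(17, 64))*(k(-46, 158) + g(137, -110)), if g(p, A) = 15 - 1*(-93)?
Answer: -12706288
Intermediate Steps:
g(p, A) = 108 (g(p, A) = 15 + 93 = 108)
(-47782 + q(17, 64))*(k(-46, 158) + g(137, -110)) = (-47782 + 14)*(158 + 108) = -47768*266 = -12706288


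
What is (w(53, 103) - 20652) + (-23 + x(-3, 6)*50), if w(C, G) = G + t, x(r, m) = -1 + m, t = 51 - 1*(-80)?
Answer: -20191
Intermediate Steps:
t = 131 (t = 51 + 80 = 131)
w(C, G) = 131 + G (w(C, G) = G + 131 = 131 + G)
(w(53, 103) - 20652) + (-23 + x(-3, 6)*50) = ((131 + 103) - 20652) + (-23 + (-1 + 6)*50) = (234 - 20652) + (-23 + 5*50) = -20418 + (-23 + 250) = -20418 + 227 = -20191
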